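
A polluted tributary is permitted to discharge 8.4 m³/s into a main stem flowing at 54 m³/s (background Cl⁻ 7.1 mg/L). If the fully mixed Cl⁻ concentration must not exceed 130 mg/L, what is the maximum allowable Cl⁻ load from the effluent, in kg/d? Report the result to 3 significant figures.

668000 kg/d

Mass balance at the limit: 54.00·7.100 + 8.400·Cₑ = 62.40·130 → Cₑ = 920.1 mg/L.
Load = 8.400 m³/s × 920.1 g/m³ × 86 400 s/d = 667800 kg/d.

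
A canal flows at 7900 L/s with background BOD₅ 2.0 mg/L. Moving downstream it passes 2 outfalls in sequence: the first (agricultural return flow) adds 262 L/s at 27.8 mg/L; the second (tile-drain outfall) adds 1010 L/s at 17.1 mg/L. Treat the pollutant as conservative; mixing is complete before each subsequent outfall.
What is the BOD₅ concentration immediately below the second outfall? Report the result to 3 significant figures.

4.40 mg/L

After outfall 1: Q = 7900 + 262.0 = 8162 L/s; C = (7900·2.000 + 262.0·27.80)/8162 = 2.828 mg/L.
After outfall 2: Q = 8162 + 1010 = 9172 L/s; C = (8162·2.828 + 1010·17.10)/9172 = 4.400 mg/L.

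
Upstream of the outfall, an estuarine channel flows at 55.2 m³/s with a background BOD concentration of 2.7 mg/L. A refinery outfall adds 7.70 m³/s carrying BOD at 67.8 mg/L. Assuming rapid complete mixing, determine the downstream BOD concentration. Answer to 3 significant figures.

10.7 mg/L

After mixing, C = (55.20·2.700 + 7.700·67.80) / 62.90 = 671.1/62.90 = 10.67 mg/L.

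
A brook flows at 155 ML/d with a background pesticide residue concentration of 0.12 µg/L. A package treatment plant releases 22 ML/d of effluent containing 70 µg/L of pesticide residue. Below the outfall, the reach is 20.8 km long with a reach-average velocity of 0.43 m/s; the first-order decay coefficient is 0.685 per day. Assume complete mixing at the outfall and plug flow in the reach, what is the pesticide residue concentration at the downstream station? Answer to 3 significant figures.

6.00 µg/L

Mixed concentration C = ΣQC/ΣQ = (155.0·0.1200 + 22.00·70.00) / 177.0 = 1559/177.0 = 8.806 µg/L.
Travel time t = 20.8·1000 / 0.43 = 48370 s = 13.44 h.
Applying C = C₀e^(−kt): 8.806 × 0.6815 = 6.001 µg/L.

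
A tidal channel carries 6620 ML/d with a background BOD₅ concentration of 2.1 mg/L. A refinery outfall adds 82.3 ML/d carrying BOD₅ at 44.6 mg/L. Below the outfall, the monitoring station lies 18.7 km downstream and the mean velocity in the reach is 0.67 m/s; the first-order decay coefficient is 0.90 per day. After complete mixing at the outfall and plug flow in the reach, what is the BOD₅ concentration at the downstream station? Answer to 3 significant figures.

1.96 mg/L

Conservation of mass: C = (6620·2.100 + 82.30·44.60) / 6702 = 17570/6702 = 2.622 mg/L.
Travel time t = 18.7·1000 / 0.67 = 27910 s = 7.753 h.
After decay, C = 2.622 × e^(−kt) = 2.622 × 0.7477 = 1.960 mg/L.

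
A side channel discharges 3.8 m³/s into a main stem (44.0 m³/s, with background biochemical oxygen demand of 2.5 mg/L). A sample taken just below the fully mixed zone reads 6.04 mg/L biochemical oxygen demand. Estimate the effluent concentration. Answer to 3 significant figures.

47.0 mg/L

Mass balance: 44.00·2.500 + 3.800·Cₑ = 47.80·6.040
→ Cₑ = (47.80·6.040 − 44.00·2.500) / 3.800 = 47.03 mg/L.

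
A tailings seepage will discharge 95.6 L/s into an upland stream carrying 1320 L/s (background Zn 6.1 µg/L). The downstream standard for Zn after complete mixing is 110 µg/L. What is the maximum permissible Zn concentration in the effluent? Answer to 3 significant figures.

1540 µg/L

At the limit, (Qr·Cr + Qe·Cₑ)/(Qr + Qe) = 110:
Cₑ = (1416·110 − 1320·6.100) / 95.60 = 1545 µg/L.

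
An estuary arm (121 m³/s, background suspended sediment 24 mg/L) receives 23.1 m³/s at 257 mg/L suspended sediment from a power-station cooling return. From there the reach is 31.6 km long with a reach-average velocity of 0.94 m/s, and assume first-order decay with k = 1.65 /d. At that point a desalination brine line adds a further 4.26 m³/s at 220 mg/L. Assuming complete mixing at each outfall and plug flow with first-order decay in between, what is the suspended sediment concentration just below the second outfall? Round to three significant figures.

After mixing, C = (121.0·24.00 + 23.10·257.0) / 144.1 = 8841/144.1 = 61.35 mg/L; combined flow 144.1 m³/s.
Travel time t = 31.6·1000 / 0.94 = 33620 s = 9.338 h.
After decay, C = 61.35 × e^(−kt) = 61.35 × 0.5262 = 32.29 mg/L.
At the second outfall, C = (144.1·32.29 + 4.260·220.0) / (144.1 + 4.260) = 37.68 mg/L.

37.7 mg/L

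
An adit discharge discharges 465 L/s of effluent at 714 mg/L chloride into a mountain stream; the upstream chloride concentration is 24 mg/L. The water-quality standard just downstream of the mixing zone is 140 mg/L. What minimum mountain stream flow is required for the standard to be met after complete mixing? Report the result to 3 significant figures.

Set C_mix = 140: (Q·24.00 + 465.0·714.0) / (Q + 465.0) = 140
→ Q = 465.0·(714.0 − 140)/(140 − 24.00) = 2301 L/s.

2300 L/s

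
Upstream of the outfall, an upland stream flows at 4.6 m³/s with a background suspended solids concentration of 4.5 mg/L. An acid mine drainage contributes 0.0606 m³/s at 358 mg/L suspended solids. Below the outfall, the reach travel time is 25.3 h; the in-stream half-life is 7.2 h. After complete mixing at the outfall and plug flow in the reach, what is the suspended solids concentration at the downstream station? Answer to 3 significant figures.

Flow-weighted average: C = (4.600·4.500 + 0.06060·358.0) / 4.661 = 42.39/4.661 = 9.096 mg/L.
Half-life 7.2 h → k = ln 2 / 7.2 = 0.09627 h⁻¹ = 2.310 d⁻¹.
First-order decay: C = 9.096·exp(−k·t) = 9.096·0.08754 = 0.7963 mg/L.

0.796 mg/L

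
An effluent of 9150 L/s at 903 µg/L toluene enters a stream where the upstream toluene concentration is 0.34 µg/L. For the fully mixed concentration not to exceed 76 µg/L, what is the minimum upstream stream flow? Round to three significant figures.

Set C_mix = 76: (Q·0.3400 + 9150·903.0) / (Q + 9150) = 76
→ Q = 9150·(903.0 − 76)/(76 − 0.3400) = 100000 L/s.

100000 L/s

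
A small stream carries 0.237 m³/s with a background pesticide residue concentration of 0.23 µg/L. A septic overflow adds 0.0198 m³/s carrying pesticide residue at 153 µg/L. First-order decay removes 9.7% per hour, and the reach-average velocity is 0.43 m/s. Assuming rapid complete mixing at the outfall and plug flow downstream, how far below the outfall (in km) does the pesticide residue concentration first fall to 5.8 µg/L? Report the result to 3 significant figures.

11.0 km

Mixed concentration C = ΣQC/ΣQ = (0.2370·0.2300 + 0.01980·153.0) / 0.2568 = 3.084/0.2568 = 12.01 µg/L.
9.7%/h lost → k = −ln(1 − 0.097) = 0.1020 h⁻¹.
Set 12.01·exp(−k·t) = 5.8 → t = ln(12.01/5.8)/k = 25680 s = 7.133 h.
Distance = v·t = 0.43·25680 = 11040 m = 11.04 km.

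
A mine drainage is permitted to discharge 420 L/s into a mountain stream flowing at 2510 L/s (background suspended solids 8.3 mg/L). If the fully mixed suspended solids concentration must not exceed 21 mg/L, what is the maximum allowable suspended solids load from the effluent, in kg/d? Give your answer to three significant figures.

Mass balance at the limit: 2510·8.300 + 420.0·Cₑ = 2930·21 → Cₑ = 96.90 mg/L.
420.0 L/s = 0.4200 m³/s. Load = 0.4200 m³/s × 96.90 g/m³ × 86 400 s/d = 3516 kg/d.

3520 kg/d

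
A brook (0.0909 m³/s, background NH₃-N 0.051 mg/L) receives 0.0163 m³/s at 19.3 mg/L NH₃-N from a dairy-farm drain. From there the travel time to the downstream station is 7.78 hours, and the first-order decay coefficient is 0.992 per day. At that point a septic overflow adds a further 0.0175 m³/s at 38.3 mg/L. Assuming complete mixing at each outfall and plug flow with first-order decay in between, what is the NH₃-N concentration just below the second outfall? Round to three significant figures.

Mixed concentration C = ΣQC/ΣQ = (0.09090·0.05100 + 0.01630·19.30) / 0.1072 = 0.3192/0.1072 = 2.978 mg/L; combined flow 0.1072 m³/s.
Applying C = C₀e^(−kt): 2.978 × 0.7250 = 2.159 mg/L.
Second outfall: C = (0.1072·2.159 + 0.01750·38.30)/0.1247 = 7.231 mg/L.

7.23 mg/L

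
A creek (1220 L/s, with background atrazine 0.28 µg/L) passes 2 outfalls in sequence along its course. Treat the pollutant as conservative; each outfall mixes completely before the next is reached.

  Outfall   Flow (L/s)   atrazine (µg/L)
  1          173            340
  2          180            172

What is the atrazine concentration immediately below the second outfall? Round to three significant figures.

After outfall 1: Q = 1220 + 173.0 = 1393 L/s; C = (1220·0.2800 + 173.0·340.0)/1393 = 42.47 µg/L.
After outfall 2: Q = 1393 + 180.0 = 1573 L/s; C = (1393·42.47 + 180.0·172.0)/1573 = 57.29 µg/L.

57.3 µg/L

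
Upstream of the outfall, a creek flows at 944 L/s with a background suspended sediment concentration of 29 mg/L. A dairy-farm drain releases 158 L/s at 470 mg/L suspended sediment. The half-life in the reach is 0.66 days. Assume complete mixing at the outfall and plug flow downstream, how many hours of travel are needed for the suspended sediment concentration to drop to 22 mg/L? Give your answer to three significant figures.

32.8 h

Mass balance: C = (944.0·29.00 + 158.0·470.0) / 1102 = 101600/1102 = 92.23 mg/L.
Half-life 0.66 d → k = ln 2 / 0.66 = 1.050 d⁻¹.
92.23·exp(−k·t) = 22 → t = ln(92.23/22)/k = 117900 s = 32.75 h.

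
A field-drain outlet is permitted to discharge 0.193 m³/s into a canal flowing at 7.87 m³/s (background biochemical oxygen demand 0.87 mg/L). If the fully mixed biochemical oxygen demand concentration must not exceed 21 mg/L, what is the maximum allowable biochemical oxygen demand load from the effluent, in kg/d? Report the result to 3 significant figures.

Mass balance at the limit: 7.870·0.8700 + 0.1930·Cₑ = 8.063·21 → Cₑ = 841.8 mg/L.
Load = 0.1930 m³/s × 841.8 g/m³ × 86 400 s/d = 14040 kg/d.

14000 kg/d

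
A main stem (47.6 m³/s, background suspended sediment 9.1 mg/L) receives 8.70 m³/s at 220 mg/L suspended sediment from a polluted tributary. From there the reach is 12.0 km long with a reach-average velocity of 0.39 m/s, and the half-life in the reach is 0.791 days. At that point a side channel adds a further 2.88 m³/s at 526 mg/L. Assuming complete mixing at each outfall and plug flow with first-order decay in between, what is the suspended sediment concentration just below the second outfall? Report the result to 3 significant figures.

Mass balance: C = (47.60·9.100 + 8.700·220.0) / 56.30 = 2347/56.30 = 41.69 mg/L; combined flow 56.30 m³/s.
Travel time t = 12.0·1000 / 0.39 = 30770 s = 8.547 h.
Half-life 0.791 d → k = ln 2 / 0.791 = 0.8763 d⁻¹.
After decay, C = 41.69 × e^(−kt) = 41.69 × 0.7319 = 30.51 mg/L.
At the second outfall, C = (56.30·30.51 + 2.880·526.0) / (56.30 + 2.880) = 54.63 mg/L.

54.6 mg/L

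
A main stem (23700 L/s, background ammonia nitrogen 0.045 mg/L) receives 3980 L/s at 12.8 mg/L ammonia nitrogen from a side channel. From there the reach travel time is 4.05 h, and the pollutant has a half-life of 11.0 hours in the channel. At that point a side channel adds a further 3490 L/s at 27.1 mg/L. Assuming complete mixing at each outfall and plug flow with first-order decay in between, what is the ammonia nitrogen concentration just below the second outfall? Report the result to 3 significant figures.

4.33 mg/L

Conservation of mass: C = (23700·0.04500 + 3980·12.80) / 27680 = 52010/27680 = 1.879 mg/L; combined flow 27680 L/s.
Half-life 11.0 h → k = ln 2 / 11.0 = 0.06301 h⁻¹ = 1.512 d⁻¹.
First-order decay: C = 1.879·exp(−k·t) = 1.879·0.7748 = 1.456 mg/L.
At the second outfall, C = (27680·1.456 + 3490·27.10) / (27680 + 3490) = 4.327 mg/L.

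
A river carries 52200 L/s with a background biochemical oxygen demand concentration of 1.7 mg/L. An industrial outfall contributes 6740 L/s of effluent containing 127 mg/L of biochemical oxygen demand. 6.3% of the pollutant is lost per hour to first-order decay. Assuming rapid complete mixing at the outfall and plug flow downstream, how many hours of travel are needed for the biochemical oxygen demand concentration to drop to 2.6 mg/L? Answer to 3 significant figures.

Mixed concentration C = ΣQC/ΣQ = (52200·1.700 + 6740·127.0) / 58940 = 944700/58940 = 16.03 mg/L.
6.3%/h lost → k = −ln(1 − 0.063) = 0.06507 h⁻¹.
16.03·exp(−k·t) = 2.6 → t = ln(16.03/2.6)/k = 100600 s = 27.95 h.

28.0 h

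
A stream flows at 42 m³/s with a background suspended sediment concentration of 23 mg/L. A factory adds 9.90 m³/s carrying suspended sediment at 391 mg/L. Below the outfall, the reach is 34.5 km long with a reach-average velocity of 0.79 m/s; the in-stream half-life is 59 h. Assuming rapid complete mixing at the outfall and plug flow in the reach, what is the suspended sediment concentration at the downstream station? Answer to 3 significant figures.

80.8 mg/L

Flow-weighted average: C = (42.00·23.00 + 9.900·391.0) / 51.90 = 4837/51.90 = 93.20 mg/L.
Travel time t = 34.5·1000 / 0.79 = 43670 s = 12.13 h.
Half-life 59 h → k = ln 2 / 59 = 0.01175 h⁻¹ = 0.2820 d⁻¹.
After decay, C = 93.20 × e^(−kt) = 93.20 × 0.8672 = 80.82 mg/L.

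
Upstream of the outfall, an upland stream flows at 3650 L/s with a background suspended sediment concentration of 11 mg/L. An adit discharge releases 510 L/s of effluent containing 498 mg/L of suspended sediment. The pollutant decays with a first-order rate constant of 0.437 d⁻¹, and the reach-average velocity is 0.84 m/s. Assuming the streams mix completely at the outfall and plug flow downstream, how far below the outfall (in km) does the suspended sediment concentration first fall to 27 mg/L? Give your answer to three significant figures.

160 km

Mass balance: C = (3650·11.00 + 510.0·498.0) / 4160 = 294100/4160 = 70.70 mg/L.
Set 70.70·exp(−k·t) = 27 → t = ln(70.70/27)/k = 190300 s = 52.87 h.
Distance = v·t = 0.84·190300 = 159900 m = 159.9 km.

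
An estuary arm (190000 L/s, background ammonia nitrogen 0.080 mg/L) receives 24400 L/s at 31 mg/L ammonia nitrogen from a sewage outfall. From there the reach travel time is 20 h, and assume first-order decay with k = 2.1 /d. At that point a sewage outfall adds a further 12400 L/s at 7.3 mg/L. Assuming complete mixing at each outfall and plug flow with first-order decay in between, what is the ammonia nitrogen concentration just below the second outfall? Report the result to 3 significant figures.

0.990 mg/L

Mixed concentration C = ΣQC/ΣQ = (190000·0.08000 + 24400·31.00) / 214400 = 771600/214400 = 3.599 mg/L; combined flow 214400 L/s.
Decay over the reach: 3.599·exp(−kt) = 3.599·0.1738 = 0.6254 mg/L.
At the second outfall, C = (214400·0.6254 + 12400·7.300) / (214400 + 12400) = 0.9903 mg/L.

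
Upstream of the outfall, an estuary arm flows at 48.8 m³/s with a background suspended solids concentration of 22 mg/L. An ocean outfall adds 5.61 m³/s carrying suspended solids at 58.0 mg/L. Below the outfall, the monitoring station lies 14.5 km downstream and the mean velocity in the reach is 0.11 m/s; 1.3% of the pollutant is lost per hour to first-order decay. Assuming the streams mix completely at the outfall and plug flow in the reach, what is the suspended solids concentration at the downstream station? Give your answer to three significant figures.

Conservation of mass: C = (48.80·22.00 + 5.610·58.00) / 54.41 = 1399/54.41 = 25.71 mg/L.
Travel time t = 14.5·1000 / 0.11 = 131800 s = 36.62 h.
1.3%/h lost → k = −ln(1 − 0.013) = 0.01309 h⁻¹.
First-order decay: C = 25.71·exp(−k·t) = 25.71·0.6193 = 15.92 mg/L.

15.9 mg/L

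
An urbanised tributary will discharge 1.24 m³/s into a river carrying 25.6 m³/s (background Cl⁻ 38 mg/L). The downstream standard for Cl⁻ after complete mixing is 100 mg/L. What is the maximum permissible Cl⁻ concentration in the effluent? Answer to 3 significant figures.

At the limit, (Qr·Cr + Qe·Cₑ)/(Qr + Qe) = 100:
Cₑ = (26.84·100 − 25.60·38.00) / 1.240 = 1380 mg/L.

1380 mg/L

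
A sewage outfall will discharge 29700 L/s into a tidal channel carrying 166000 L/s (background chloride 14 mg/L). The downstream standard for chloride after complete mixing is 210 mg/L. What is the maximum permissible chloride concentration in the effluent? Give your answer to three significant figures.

At the limit, (Qr·Cr + Qe·Cₑ)/(Qr + Qe) = 210:
Cₑ = (195700·210 − 166000·14.00) / 29700 = 1305 mg/L.

1310 mg/L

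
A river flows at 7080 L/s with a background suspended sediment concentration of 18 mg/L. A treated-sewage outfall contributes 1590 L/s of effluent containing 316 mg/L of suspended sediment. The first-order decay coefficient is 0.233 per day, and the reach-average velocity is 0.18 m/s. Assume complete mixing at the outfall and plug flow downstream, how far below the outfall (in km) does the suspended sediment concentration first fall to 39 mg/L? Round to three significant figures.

41.5 km

Mixed concentration C = ΣQC/ΣQ = (7080·18.00 + 1590·316.0) / 8670 = 629900/8670 = 72.65 mg/L.
Set 72.65·exp(−k·t) = 39 → t = ln(72.65/39)/k = 230700 s = 64.08 h.
Distance = v·t = 0.18·230700 = 41520 m = 41.52 km.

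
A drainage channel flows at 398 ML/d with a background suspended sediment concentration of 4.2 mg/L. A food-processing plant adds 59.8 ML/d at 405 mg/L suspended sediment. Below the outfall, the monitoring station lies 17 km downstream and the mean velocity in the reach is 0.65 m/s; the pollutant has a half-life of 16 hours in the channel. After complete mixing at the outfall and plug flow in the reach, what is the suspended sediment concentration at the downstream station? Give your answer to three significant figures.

41.3 mg/L

Flow-weighted average: C = (398.0·4.200 + 59.80·405.0) / 457.8 = 25890/457.8 = 56.55 mg/L.
Travel time t = 17·1000 / 0.65 = 26150 s = 7.265 h.
Half-life 16 h → k = ln 2 / 16 = 0.04332 h⁻¹ = 1.040 d⁻¹.
After decay, C = 56.55 × e^(−kt) = 56.55 × 0.7300 = 41.28 mg/L.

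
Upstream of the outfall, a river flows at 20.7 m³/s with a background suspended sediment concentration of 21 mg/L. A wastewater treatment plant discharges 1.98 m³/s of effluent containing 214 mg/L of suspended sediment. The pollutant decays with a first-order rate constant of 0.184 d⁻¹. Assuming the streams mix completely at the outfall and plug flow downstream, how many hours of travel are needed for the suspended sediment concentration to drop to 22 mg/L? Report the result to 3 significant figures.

70.8 h

Mixed concentration C = ΣQC/ΣQ = (20.70·21.00 + 1.980·214.0) / 22.68 = 858.4/22.68 = 37.85 mg/L.
37.85·exp(−k·t) = 22 → t = ln(37.85/22)/k = 254800 s = 70.77 h.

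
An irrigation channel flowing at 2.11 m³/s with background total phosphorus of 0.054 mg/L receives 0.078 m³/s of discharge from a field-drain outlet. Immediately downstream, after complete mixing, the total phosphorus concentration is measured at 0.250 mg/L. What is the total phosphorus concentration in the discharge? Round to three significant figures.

Mass balance: 2.110·0.05400 + 0.07800·Cₑ = 2.188·0.2500
→ Cₑ = (2.188·0.2500 − 2.110·0.05400) / 0.07800 = 5.552 mg/L.

5.55 mg/L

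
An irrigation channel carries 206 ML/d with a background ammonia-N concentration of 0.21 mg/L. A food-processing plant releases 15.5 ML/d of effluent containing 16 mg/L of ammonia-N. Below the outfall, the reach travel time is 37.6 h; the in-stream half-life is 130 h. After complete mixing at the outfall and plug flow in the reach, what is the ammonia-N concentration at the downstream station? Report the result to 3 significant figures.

1.08 mg/L

Flow-weighted average: C = (206.0·0.2100 + 15.50·16.00) / 221.5 = 291.3/221.5 = 1.315 mg/L.
Half-life 130 h → k = ln 2 / 130 = 0.005332 h⁻¹ = 0.1280 d⁻¹.
First-order decay: C = 1.315·exp(−k·t) = 1.315·0.8183 = 1.076 mg/L.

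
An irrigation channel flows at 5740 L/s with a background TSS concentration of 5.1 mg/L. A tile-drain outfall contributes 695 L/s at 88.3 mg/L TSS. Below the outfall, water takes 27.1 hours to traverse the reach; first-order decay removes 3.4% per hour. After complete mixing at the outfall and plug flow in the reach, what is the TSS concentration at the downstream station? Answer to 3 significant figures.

Flow-weighted average: C = (5740·5.100 + 695.0·88.30) / 6435 = 90640/6435 = 14.09 mg/L.
3.4%/h lost → k = −ln(1 − 0.034) = 0.03459 h⁻¹.
Decay over the reach: 14.09·exp(−kt) = 14.09·0.3916 = 5.516 mg/L.

5.52 mg/L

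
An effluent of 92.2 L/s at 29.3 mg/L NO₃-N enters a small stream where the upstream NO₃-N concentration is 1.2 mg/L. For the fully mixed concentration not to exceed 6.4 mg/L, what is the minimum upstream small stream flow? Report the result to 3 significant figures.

Set C_mix = 6.4: (Q·1.200 + 92.20·29.30) / (Q + 92.20) = 6.4
→ Q = 92.20·(29.30 − 6.4)/(6.4 − 1.200) = 406.0 L/s.

406 L/s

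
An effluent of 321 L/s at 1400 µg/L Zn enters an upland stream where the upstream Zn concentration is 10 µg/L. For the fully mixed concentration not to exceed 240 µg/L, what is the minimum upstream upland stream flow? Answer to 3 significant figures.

1620 L/s

Set C_mix = 240: (Q·10.00 + 321.0·1400) / (Q + 321.0) = 240
→ Q = 321.0·(1400 − 240)/(240 − 10.00) = 1619 L/s.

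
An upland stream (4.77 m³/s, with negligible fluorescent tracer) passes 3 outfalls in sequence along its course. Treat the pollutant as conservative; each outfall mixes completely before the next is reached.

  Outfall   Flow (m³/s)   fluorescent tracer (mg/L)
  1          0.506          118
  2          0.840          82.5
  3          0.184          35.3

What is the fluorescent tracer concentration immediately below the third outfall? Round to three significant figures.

21.5 mg/L

Outfall 1: combined Q = 5.276 m³/s; C = (4.770·0 + 0.5060·118.0)/5.276 = 11.32 mg/L.
Outfall 2: combined Q = 6.116 m³/s; C = (5.276·11.32 + 0.8400·82.50)/6.116 = 21.09 mg/L.
Outfall 3: combined Q = 6.300 m³/s; C = (6.116·21.09 + 0.1840·35.30)/6.300 = 21.51 mg/L.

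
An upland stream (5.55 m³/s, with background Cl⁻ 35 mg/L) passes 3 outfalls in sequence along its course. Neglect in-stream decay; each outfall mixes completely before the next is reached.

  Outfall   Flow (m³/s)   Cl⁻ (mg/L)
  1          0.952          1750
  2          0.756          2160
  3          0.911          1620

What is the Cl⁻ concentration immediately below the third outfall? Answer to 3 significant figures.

608 mg/L

After outfall 1: Q = 5.550 + 0.9520 = 6.502 m³/s; C = (5.550·35.00 + 0.9520·1750)/6.502 = 286.1 mg/L.
After outfall 2: Q = 6.502 + 0.7560 = 7.258 m³/s; C = (6.502·286.1 + 0.7560·2160)/7.258 = 481.3 mg/L.
After outfall 3: Q = 7.258 + 0.9110 = 8.169 m³/s; C = (7.258·481.3 + 0.9110·1620)/8.169 = 608.3 mg/L.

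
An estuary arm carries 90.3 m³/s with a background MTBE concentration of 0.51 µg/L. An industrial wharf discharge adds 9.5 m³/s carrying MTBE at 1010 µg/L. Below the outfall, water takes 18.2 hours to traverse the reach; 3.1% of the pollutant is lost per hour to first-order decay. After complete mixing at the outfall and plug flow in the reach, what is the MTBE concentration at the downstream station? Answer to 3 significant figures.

54.5 µg/L

After mixing, C = (90.30·0.5100 + 9.500·1010) / 99.80 = 9641/99.80 = 96.60 µg/L.
3.1%/h lost → k = −ln(1 − 0.031) = 0.03149 h⁻¹.
First-order decay: C = 96.60·exp(−k·t) = 96.60·0.5638 = 54.46 µg/L.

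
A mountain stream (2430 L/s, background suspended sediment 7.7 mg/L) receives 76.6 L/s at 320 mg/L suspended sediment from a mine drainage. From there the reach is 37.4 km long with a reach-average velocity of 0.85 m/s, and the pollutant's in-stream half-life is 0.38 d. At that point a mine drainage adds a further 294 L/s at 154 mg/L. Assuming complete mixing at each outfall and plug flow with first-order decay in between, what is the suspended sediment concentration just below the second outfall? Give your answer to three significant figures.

Conservation of mass: C = (2430·7.700 + 76.60·320.0) / 2507 = 43220/2507 = 17.24 mg/L; combined flow 2507 L/s.
Travel time t = 37.4·1000 / 0.85 = 44000 s = 12.22 h.
Half-life 0.38 d → k = ln 2 / 0.38 = 1.824 d⁻¹.
After decay, C = 17.24 × e^(−kt) = 17.24 × 0.3950 = 6.811 mg/L.
At the second outfall, C = (2507·6.811 + 294.0·154.0) / (2507 + 294.0) = 22.26 mg/L.

22.3 mg/L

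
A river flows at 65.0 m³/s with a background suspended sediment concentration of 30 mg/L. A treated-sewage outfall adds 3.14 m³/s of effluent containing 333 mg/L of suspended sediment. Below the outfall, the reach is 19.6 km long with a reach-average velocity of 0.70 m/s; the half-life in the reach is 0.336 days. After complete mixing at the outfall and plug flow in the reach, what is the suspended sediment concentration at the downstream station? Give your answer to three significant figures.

22.5 mg/L

Flow-weighted average: C = (65.00·30.00 + 3.140·333.0) / 68.14 = 2996/68.14 = 43.96 mg/L.
Travel time t = 19.6·1000 / 0.70 = 28000 s = 7.778 h.
Half-life 0.336 d → k = ln 2 / 0.336 = 2.063 d⁻¹.
First-order decay: C = 43.96·exp(−k·t) = 43.96·0.5125 = 22.53 mg/L.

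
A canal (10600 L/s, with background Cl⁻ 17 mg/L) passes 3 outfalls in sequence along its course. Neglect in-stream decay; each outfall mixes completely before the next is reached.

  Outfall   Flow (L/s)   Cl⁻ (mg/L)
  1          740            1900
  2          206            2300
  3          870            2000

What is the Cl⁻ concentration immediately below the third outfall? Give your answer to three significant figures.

306 mg/L

After outfall 1: Q = 10600 + 740.0 = 11340 L/s; C = (10600·17.00 + 740.0·1900)/11340 = 139.9 mg/L.
After outfall 2: Q = 11340 + 206.0 = 11550 L/s; C = (11340·139.9 + 206.0·2300)/11550 = 178.4 mg/L.
After outfall 3: Q = 11550 + 870.0 = 12420 L/s; C = (11550·178.4 + 870.0·2000)/12420 = 306.1 mg/L.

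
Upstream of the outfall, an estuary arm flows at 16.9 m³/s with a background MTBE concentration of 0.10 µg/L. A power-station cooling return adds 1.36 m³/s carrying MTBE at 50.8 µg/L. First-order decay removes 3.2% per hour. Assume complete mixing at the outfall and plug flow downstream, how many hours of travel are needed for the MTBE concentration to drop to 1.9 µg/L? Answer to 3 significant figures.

21.9 h

Mass balance: C = (16.90·0.1000 + 1.360·50.80) / 18.26 = 70.78/18.26 = 3.876 µg/L.
3.2%/h lost → k = −ln(1 − 0.032) = 0.03252 h⁻¹.
3.876·exp(−k·t) = 1.9 → t = ln(3.876/1.9)/k = 78920 s = 21.92 h.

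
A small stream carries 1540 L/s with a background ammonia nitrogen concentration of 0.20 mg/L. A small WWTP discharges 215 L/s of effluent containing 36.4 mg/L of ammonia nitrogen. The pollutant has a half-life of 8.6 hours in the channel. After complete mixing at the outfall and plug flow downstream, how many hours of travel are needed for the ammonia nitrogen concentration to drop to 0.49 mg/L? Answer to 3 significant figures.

Mixed concentration C = ΣQC/ΣQ = (1540·0.2000 + 215.0·36.40) / 1755 = 8134/1755 = 4.635 mg/L.
Half-life 8.6 h → k = ln 2 / 8.6 = 0.08060 h⁻¹ = 1.934 d⁻¹.
4.635·exp(−k·t) = 0.49 → t = ln(4.635/0.49)/k = 100400 s = 27.88 h.

27.9 h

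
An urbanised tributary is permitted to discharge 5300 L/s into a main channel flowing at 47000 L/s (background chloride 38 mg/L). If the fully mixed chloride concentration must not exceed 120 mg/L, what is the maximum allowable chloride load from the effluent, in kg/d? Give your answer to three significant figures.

388000 kg/d

Mass balance at the limit: 47000·38.00 + 5300·Cₑ = 52300·120 → Cₑ = 847.2 mg/L.
5300 L/s = 5.300 m³/s. Load = 5.300 m³/s × 847.2 g/m³ × 86 400 s/d = 387900 kg/d.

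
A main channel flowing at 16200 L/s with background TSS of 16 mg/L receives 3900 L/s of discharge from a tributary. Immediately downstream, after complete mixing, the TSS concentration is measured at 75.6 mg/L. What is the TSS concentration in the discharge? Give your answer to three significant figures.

323 mg/L

Mass balance: 16200·16.00 + 3900·Cₑ = 20100·75.60
→ Cₑ = (20100·75.60 − 16200·16.00) / 3900 = 323.2 mg/L.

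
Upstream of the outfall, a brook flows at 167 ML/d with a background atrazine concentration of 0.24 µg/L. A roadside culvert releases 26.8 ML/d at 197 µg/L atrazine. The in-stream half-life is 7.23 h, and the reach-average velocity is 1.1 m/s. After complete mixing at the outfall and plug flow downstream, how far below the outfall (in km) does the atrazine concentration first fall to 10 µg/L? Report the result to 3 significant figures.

Flow-weighted average: C = (167.0·0.2400 + 26.80·197.0) / 193.8 = 5320/193.8 = 27.45 µg/L.
Half-life 7.23 h → k = ln 2 / 7.23 = 0.09587 h⁻¹ = 2.301 d⁻¹.
Set 27.45·exp(−k·t) = 10 → t = ln(27.45/10)/k = 37920 s = 10.53 h.
Distance = v·t = 1.1·37920 = 41710 m = 41.71 km.

41.7 km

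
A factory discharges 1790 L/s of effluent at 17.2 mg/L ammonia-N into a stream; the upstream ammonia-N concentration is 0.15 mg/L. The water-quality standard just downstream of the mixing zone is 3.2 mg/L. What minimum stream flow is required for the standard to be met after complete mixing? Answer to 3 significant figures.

8220 L/s

Set C_mix = 3.2: (Q·0.1500 + 1790·17.20) / (Q + 1790) = 3.2
→ Q = 1790·(17.20 − 3.2)/(3.2 − 0.1500) = 8216 L/s.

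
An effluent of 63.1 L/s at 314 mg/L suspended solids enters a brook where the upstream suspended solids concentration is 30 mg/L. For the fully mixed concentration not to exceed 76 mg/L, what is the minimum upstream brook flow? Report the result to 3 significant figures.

326 L/s

Set C_mix = 76: (Q·30.00 + 63.10·314.0) / (Q + 63.10) = 76
→ Q = 63.10·(314.0 − 76)/(76 − 30.00) = 326.5 L/s.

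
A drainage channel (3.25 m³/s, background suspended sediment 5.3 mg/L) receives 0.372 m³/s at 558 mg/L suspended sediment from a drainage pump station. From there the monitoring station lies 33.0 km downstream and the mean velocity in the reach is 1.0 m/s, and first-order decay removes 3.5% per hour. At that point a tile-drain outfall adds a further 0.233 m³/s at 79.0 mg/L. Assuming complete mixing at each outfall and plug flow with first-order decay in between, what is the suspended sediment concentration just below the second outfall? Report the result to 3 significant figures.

46.8 mg/L

Mixed concentration C = ΣQC/ΣQ = (3.250·5.300 + 0.3720·558.0) / 3.622 = 224.8/3.622 = 62.07 mg/L; combined flow 3.622 m³/s.
Travel time t = 33.0·1000 / 1.0 = 33000 s = 9.167 h.
3.5%/h lost → k = −ln(1 − 0.035) = 0.03563 h⁻¹.
First-order decay: C = 62.07·exp(−k·t) = 62.07·0.7214 = 44.77 mg/L.
At the second outfall, C = (3.622·44.77 + 0.2330·79.00) / (3.622 + 0.2330) = 46.84 mg/L.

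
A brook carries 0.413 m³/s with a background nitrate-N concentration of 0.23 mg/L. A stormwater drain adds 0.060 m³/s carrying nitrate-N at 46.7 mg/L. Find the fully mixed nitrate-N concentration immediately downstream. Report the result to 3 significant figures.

Mass balance: C = (0.4130·0.2300 + 0.06000·46.70) / 0.4730 = 2.897/0.4730 = 6.125 mg/L.

6.12 mg/L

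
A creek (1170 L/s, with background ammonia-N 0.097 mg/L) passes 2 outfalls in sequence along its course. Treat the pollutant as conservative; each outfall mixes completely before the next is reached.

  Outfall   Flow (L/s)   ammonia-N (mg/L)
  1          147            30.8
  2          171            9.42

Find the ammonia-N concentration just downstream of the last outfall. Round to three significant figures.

Outfall 1: combined Q = 1317 L/s; C = (1170·0.09700 + 147.0·30.80)/1317 = 3.524 mg/L.
Outfall 2: combined Q = 1488 L/s; C = (1317·3.524 + 171.0·9.420)/1488 = 4.202 mg/L.

4.20 mg/L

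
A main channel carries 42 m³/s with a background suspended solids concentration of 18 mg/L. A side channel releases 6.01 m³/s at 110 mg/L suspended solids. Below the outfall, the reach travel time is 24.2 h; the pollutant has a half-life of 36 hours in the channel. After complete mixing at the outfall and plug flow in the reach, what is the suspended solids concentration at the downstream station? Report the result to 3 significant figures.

18.5 mg/L

Mass balance: C = (42.00·18.00 + 6.010·110.0) / 48.01 = 1417/48.01 = 29.52 mg/L.
Half-life 36 h → k = ln 2 / 36 = 0.01925 h⁻¹ = 0.4621 d⁻¹.
Applying C = C₀e^(−kt): 29.52 × 0.6275 = 18.52 mg/L.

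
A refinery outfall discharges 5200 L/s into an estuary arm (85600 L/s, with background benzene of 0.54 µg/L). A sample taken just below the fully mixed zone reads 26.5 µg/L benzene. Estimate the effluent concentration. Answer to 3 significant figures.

454 µg/L

Mass balance: 85600·0.5400 + 5200·Cₑ = 90800·26.50
→ Cₑ = (90800·26.50 − 85600·0.5400) / 5200 = 453.8 µg/L.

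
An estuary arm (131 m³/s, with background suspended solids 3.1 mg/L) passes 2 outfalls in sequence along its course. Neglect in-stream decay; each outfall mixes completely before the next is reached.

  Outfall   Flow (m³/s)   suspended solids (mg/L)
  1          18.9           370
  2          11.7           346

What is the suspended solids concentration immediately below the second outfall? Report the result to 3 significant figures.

After outfall 1: Q = 131.0 + 18.90 = 149.9 m³/s; C = (131.0·3.100 + 18.90·370.0)/149.9 = 49.36 mg/L.
After outfall 2: Q = 149.9 + 11.70 = 161.6 m³/s; C = (149.9·49.36 + 11.70·346.0)/161.6 = 70.84 mg/L.

70.8 mg/L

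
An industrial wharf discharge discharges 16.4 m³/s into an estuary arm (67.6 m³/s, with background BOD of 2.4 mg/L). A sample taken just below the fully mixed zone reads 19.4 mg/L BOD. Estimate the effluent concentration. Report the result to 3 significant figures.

Mass balance: 67.60·2.400 + 16.40·Cₑ = 84.00·19.40
→ Cₑ = (84.00·19.40 − 67.60·2.400) / 16.40 = 89.47 mg/L.

89.5 mg/L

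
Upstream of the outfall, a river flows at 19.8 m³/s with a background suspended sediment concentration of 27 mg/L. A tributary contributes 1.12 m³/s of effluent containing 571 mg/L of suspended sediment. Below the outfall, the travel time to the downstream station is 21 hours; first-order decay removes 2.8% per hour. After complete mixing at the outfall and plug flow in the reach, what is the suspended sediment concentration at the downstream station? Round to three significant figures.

Mass balance: C = (19.80·27.00 + 1.120·571.0) / 20.92 = 1174/20.92 = 56.12 mg/L.
2.8%/h lost → k = −ln(1 − 0.028) = 0.02840 h⁻¹.
Decay over the reach: 56.12·exp(−kt) = 56.12·0.5508 = 30.91 mg/L.

30.9 mg/L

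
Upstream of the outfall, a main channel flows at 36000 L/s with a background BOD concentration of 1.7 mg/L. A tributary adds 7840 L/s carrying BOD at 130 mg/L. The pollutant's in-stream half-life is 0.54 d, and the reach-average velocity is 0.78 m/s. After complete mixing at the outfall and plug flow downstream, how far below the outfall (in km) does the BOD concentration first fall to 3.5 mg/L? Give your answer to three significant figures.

102 km

Conservation of mass: C = (36000·1.700 + 7840·130.0) / 43840 = 1080000/43840 = 24.64 mg/L.
Half-life 0.54 d → k = ln 2 / 0.54 = 1.284 d⁻¹.
Set 24.64·exp(−k·t) = 3.5 → t = ln(24.64/3.5)/k = 131400 s = 36.49 h.
Distance = v·t = 0.78·131400 = 102500 m = 102.5 km.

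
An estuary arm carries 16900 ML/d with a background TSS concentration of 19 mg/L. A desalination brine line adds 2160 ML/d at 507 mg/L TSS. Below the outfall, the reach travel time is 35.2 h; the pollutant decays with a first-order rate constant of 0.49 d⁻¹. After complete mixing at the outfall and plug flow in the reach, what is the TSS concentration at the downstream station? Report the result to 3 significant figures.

Conservation of mass: C = (16900·19.00 + 2160·507.0) / 19060 = 1416000/19060 = 74.30 mg/L.
First-order decay: C = 74.30·exp(−k·t) = 74.30·0.4874 = 36.22 mg/L.

36.2 mg/L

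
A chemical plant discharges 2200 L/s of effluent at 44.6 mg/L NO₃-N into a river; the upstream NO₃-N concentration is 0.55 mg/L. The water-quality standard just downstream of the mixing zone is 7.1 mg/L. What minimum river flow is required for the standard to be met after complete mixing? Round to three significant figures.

Set C_mix = 7.1: (Q·0.5500 + 2200·44.60) / (Q + 2200) = 7.1
→ Q = 2200·(44.60 − 7.1)/(7.1 − 0.5500) = 12600 L/s.

12600 L/s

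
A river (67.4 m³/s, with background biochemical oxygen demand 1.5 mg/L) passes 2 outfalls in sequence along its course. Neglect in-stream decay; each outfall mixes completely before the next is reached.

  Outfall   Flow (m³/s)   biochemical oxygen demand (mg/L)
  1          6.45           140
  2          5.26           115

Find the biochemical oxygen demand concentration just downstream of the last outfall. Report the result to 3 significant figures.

Outfall 1: combined Q = 73.85 m³/s; C = (67.40·1.500 + 6.450·140.0)/73.85 = 13.60 mg/L.
Outfall 2: combined Q = 79.11 m³/s; C = (73.85·13.60 + 5.260·115.0)/79.11 = 20.34 mg/L.

20.3 mg/L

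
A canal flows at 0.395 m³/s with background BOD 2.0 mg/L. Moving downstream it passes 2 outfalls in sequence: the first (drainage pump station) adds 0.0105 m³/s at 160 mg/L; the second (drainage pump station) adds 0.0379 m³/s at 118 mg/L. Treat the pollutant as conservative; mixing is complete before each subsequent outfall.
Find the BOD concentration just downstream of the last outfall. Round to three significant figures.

15.7 mg/L

After outfall 1: Q = 0.3950 + 0.01050 = 0.4055 m³/s; C = (0.3950·2.000 + 0.01050·160.0)/0.4055 = 6.091 mg/L.
After outfall 2: Q = 0.4055 + 0.03790 = 0.4434 m³/s; C = (0.4055·6.091 + 0.03790·118.0)/0.4434 = 15.66 mg/L.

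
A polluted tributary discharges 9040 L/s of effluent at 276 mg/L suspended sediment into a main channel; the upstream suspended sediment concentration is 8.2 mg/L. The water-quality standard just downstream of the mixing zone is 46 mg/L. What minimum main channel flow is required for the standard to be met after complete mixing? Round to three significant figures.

55000 L/s

Set C_mix = 46: (Q·8.200 + 9040·276.0) / (Q + 9040) = 46
→ Q = 9040·(276.0 − 46)/(46 − 8.200) = 55010 L/s.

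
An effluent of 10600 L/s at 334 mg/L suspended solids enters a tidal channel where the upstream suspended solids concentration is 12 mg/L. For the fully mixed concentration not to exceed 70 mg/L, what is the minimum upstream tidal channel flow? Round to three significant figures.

48200 L/s

Set C_mix = 70: (Q·12.00 + 10600·334.0) / (Q + 10600) = 70
→ Q = 10600·(334.0 − 70)/(70 − 12.00) = 48250 L/s.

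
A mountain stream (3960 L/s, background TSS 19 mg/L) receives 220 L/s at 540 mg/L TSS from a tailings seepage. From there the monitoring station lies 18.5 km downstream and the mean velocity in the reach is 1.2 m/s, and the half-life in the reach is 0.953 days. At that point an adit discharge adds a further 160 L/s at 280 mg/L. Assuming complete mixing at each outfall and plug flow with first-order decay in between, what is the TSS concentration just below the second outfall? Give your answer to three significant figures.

49.6 mg/L

After mixing, C = (3960·19.00 + 220.0·540.0) / 4180 = 194000/4180 = 46.42 mg/L; combined flow 4180 L/s.
Travel time t = 18.5·1000 / 1.2 = 15420 s = 4.282 h.
Half-life 0.953 d → k = ln 2 / 0.953 = 0.7273 d⁻¹.
Decay over the reach: 46.42·exp(−kt) = 46.42·0.8783 = 40.77 mg/L.
At the second outfall, C = (4180·40.77 + 160.0·280.0) / (4180 + 160.0) = 49.59 mg/L.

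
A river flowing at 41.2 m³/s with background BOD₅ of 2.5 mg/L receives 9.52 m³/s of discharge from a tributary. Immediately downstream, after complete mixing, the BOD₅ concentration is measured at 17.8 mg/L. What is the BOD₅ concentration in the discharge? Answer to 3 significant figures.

84.0 mg/L

Mass balance: 41.20·2.500 + 9.520·Cₑ = 50.72·17.80
→ Cₑ = (50.72·17.80 − 41.20·2.500) / 9.520 = 84.01 mg/L.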